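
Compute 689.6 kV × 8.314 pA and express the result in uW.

5.7333344 uW

689.6e3 × 8.314e-12 = 5733.3344e-9 W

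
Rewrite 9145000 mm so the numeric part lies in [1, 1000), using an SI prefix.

= 9.145e3 m; 1e3 is kilo.

9.145 km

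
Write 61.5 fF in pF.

femto = 1e-15, pico = 1e-12; factor is 1e-3.
61.5 × 1e-3 = 0.0615

0.0615 pF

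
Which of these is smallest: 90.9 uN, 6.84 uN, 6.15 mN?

90.9 uN = 0.0000909 N
6.84 uN = 0.00000684 N
6.15 mN = 0.00615 N

6.84 uN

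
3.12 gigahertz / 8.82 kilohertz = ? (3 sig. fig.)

354000

(3.12 × 10⁹) / (8.82 × 10³) = 0.3537 × 10⁶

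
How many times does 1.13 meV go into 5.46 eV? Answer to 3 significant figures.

(5.46) / (1.13e-3) = 4.832e3

4830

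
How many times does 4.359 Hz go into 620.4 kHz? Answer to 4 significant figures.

142300

(620.4 × 10^3) / (4.359) = 142.33 × 10^3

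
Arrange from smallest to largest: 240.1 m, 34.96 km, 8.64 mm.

240.1 m = 240.1 m
34.96 km = 34960 m
8.64 mm = 0.00864 m

8.64 mm < 240.1 m < 34.96 km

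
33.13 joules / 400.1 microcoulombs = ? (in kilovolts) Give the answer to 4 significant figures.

(33.13) / (400.1 × 10⁻⁶) = 0.0828043 × 10⁶ V

82.80 kilovolts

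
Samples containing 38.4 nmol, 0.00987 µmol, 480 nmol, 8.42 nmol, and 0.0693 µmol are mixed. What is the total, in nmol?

605.99 nmol

In nmol:
  38.4 nmol → 38.4
  0.00987 µmol = 0.00987 × 10³ nmol = 9.87
  480 nmol → 480
  8.42 nmol → 8.42
  0.0693 µmol = 0.0693 × 10³ nmol = 69.3
Sum: 38.4 + 9.87 + 480 + 8.42 + 69.3 = 605.99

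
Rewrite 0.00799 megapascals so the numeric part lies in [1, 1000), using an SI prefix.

= 7.99 × 10³ pascals; 10³ is kilo.

7.99 kilopascals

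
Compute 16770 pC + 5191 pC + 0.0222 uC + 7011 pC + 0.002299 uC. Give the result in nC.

In nC:
  16770 pC = 16770e-3 nC = 16.77
  5191 pC = 5191e-3 nC = 5.191
  0.0222 uC = 0.0222e3 nC = 22.2
  7011 pC = 7011e-3 nC = 7.011
  0.002299 uC = 0.002299e3 nC = 2.299
Sum: 16.77 + 5.191 + 22.2 + 7.011 + 2.299 = 53.471

53.471 nC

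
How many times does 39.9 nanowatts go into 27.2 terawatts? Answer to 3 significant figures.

(27.2 × 10¹²) / (39.9 × 10⁻⁹) = 0.6817 × 10²¹

682000000000000000000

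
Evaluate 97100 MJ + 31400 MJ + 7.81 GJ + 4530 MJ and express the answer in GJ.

140.84 GJ

In GJ:
  97100 MJ = 97100 × 10^-3 GJ = 97.1
  31400 MJ = 31400 × 10^-3 GJ = 31.4
  7.81 GJ → 7.81
  4530 MJ = 4530 × 10^-3 GJ = 4.53
Sum: 97.1 + 31.4 + 7.81 + 4.53 = 140.84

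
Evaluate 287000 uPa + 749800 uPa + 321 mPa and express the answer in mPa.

1357.8 mPa

In mPa:
  287000 uPa = 287000 × 10⁻³ mPa = 287
  749800 uPa = 749800 × 10⁻³ mPa = 749.8
  321 mPa → 321
Sum: 287 + 749.8 + 321 = 1357.8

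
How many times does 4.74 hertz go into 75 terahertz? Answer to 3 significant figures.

15800000000000

(75e12) / (4.74) = 15.82e12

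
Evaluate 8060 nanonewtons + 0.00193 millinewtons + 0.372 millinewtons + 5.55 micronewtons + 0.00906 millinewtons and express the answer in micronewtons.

In micronewtons:
  8060 nanonewtons = 8060 × 10⁻³ micronewtons = 8.06
  0.00193 millinewtons = 0.00193 × 10³ micronewtons = 1.93
  0.372 millinewtons = 0.372 × 10³ micronewtons = 372
  5.55 micronewtons → 5.55
  0.00906 millinewtons = 0.00906 × 10³ micronewtons = 9.06
Sum: 8.06 + 1.93 + 372 + 5.55 + 9.06 = 396.6

396.6 micronewtons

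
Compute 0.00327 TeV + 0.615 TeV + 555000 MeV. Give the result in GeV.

In GeV:
  0.00327 TeV = 0.00327 × 10^3 GeV = 3.27
  0.615 TeV = 0.615 × 10^3 GeV = 615
  555000 MeV = 555000 × 10^-3 GeV = 555
Sum: 3.27 + 615 + 555 = 1173.27

1173.27 GeV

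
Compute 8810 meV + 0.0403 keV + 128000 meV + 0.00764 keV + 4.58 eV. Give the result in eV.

189.33 eV

In eV:
  8810 meV = 8810 × 10^-3 eV = 8.81
  0.0403 keV = 0.0403 × 10^3 eV = 40.3
  128000 meV = 128000 × 10^-3 eV = 128
  0.00764 keV = 0.00764 × 10^3 eV = 7.64
  4.58 eV → 4.58
Sum: 8.81 + 40.3 + 128 + 7.64 + 4.58 = 189.33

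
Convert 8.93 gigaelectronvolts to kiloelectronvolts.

giga = 1e9, kilo = 1e3; factor is 1e6.
8.93 × 1e6 = 8930000

8930000 kiloelectronvolts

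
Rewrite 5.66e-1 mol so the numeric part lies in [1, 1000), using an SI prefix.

566 mmol

= 566e-3 mol; 1e-3 is milli.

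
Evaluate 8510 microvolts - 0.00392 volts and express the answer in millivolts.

In millivolts:
  8510 microvolts = 8510 × 10^-3 millivolts = 8.51
  0.00392 volts = 0.00392 × 10^3 millivolts = 3.92
Difference: 8.51 - 3.92 = 4.59

4.59 millivolts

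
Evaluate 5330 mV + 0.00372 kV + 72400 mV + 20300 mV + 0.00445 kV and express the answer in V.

106.2 V

In V:
  5330 mV = 5330 × 10^-3 V = 5.33
  0.00372 kV = 0.00372 × 10^3 V = 3.72
  72400 mV = 72400 × 10^-3 V = 72.4
  20300 mV = 20300 × 10^-3 V = 20.3
  0.00445 kV = 0.00445 × 10^3 V = 4.45
Sum: 5.33 + 3.72 + 72.4 + 20.3 + 4.45 = 106.2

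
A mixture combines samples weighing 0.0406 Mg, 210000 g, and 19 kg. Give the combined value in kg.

269.6 kg

In kg:
  0.0406 Mg = 0.0406e3 kg = 40.6
  210000 g = 210000e-3 kg = 210
  19 kg → 19
Sum: 40.6 + 210 + 19 = 269.6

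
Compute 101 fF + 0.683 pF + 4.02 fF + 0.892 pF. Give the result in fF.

1680.02 fF

In fF:
  101 fF → 101
  0.683 pF = 0.683 × 10^3 fF = 683
  4.02 fF → 4.02
  0.892 pF = 0.892 × 10^3 fF = 892
Sum: 101 + 683 + 4.02 + 892 = 1680.02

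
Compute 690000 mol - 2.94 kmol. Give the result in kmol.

In kmol:
  690000 mol = 690000 × 10^-3 kmol = 690
  2.94 kmol → 2.94
Difference: 690 - 2.94 = 687.06

687.06 kmol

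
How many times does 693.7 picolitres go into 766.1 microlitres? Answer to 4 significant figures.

(766.1 × 10^-6) / (693.7 × 10^-12) = 1.1044 × 10^6

1104000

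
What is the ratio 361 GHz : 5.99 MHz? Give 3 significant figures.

60300

(361e9) / (5.99e6) = 60.27e3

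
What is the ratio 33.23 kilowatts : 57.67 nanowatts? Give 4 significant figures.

(33.23 × 10³) / (57.67 × 10⁻⁹) = 0.57621 × 10¹²

576200000000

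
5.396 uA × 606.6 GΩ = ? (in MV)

3.2732136 MV

5.396 × 10⁻⁶ × 606.6 × 10⁹ = 3273.2136 × 10³ V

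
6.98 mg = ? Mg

milli = 10⁻³, mega = 10⁶; factor is 10⁻⁹.
6.98 × 10⁻⁹ = 0.00000000698

0.00000000698 Mg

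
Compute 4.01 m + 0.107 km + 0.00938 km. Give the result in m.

120.39 m

In m:
  4.01 m → 4.01
  0.107 km = 0.107 × 10^3 m = 107
  0.00938 km = 0.00938 × 10^3 m = 9.38
Sum: 4.01 + 107 + 9.38 = 120.39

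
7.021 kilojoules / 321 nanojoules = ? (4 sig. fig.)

21870000000

(7.021 × 10³) / (321 × 10⁻⁹) = 0.021872 × 10¹²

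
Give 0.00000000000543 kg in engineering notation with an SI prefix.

= 5.43 × 10^-9 g; 10^-9 is nano.

5.43 ng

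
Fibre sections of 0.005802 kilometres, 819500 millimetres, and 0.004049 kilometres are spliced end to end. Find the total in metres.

829.351 metres

In metres:
  0.005802 kilometres = 0.005802 × 10^3 metres = 5.802
  819500 millimetres = 819500 × 10^-3 metres = 819.5
  0.004049 kilometres = 0.004049 × 10^3 metres = 4.049
Sum: 5.802 + 819.5 + 4.049 = 829.351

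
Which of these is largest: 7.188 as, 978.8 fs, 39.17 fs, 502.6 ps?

502.6 ps

7.188 as = 0.000000000000000007188 s
978.8 fs = 0.0000000000009788 s
39.17 fs = 0.00000000000003917 s
502.6 ps = 0.0000000005026 s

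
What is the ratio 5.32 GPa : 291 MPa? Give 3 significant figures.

(5.32e9) / (291e6) = 0.01828e3

18.3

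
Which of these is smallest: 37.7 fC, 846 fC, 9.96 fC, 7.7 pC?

37.7 fC = 0.0000000000000377 C
846 fC = 0.000000000000846 C
9.96 fC = 0.00000000000000996 C
7.7 pC = 0.0000000000077 C

9.96 fC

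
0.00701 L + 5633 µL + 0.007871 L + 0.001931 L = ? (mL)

In mL:
  0.00701 L = 0.00701 × 10^3 mL = 7.01
  5633 µL = 5633 × 10^-3 mL = 5.633
  0.007871 L = 0.007871 × 10^3 mL = 7.871
  0.001931 L = 0.001931 × 10^3 mL = 1.931
Sum: 7.01 + 5.633 + 7.871 + 1.931 = 22.445

22.445 mL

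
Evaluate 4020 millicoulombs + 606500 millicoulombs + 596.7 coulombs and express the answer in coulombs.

In coulombs:
  4020 millicoulombs = 4020 × 10⁻³ coulombs = 4.02
  606500 millicoulombs = 606500 × 10⁻³ coulombs = 606.5
  596.7 coulombs → 596.7
Sum: 4.02 + 606.5 + 596.7 = 1207.22

1207.22 coulombs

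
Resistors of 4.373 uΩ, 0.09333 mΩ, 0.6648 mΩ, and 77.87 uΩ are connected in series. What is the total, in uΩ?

In uΩ:
  4.373 uΩ → 4.373
  0.09333 mΩ = 0.09333 × 10³ uΩ = 93.33
  0.6648 mΩ = 0.6648 × 10³ uΩ = 664.8
  77.87 uΩ → 77.87
Sum: 4.373 + 93.33 + 664.8 + 77.87 = 840.373

840.373 uΩ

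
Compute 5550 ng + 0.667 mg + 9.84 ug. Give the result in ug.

In ug:
  5550 ng = 5550e-3 ug = 5.55
  0.667 mg = 0.667e3 ug = 667
  9.84 ug → 9.84
Sum: 5.55 + 667 + 9.84 = 682.39

682.39 ug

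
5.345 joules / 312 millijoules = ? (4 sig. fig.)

(5.345) / (312 × 10⁻³) = 0.017131 × 10³

17.13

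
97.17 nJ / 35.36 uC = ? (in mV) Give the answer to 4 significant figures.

2.748 mV

(97.17e-9) / (35.36e-6) = 2.74802e-3 V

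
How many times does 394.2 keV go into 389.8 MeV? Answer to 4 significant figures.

(389.8 × 10^6) / (394.2 × 10^3) = 0.98884 × 10^3

988.8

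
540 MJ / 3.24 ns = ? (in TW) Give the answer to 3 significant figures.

(540 × 10⁶) / (3.24 × 10⁻⁹) = 166.67 × 10¹⁵ W

167000 TW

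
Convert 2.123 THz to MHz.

2123000 MHz

tera = 1e12, mega = 1e6; factor is 1e6.
2.123 × 1e6 = 2123000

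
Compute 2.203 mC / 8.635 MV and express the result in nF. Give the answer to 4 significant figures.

0.2551 nF

(2.203 × 10^-3) / (8.635 × 10^6) = 0.255124 × 10^-9 F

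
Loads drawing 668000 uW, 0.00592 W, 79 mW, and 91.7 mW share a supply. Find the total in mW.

844.62 mW

In mW:
  668000 uW = 668000 × 10^-3 mW = 668
  0.00592 W = 0.00592 × 10^3 mW = 5.92
  79 mW → 79
  91.7 mW → 91.7
Sum: 668 + 5.92 + 79 + 91.7 = 844.62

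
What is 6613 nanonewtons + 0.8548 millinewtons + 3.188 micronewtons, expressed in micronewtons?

In micronewtons:
  6613 nanonewtons = 6613 × 10⁻³ micronewtons = 6.613
  0.8548 millinewtons = 0.8548 × 10³ micronewtons = 854.8
  3.188 micronewtons → 3.188
Sum: 6.613 + 854.8 + 3.188 = 864.601

864.601 micronewtons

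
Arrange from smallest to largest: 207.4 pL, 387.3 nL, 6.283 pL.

6.283 pL < 207.4 pL < 387.3 nL

207.4 pL = 0.0000000002074 L
387.3 nL = 0.0000003873 L
6.283 pL = 0.000000000006283 L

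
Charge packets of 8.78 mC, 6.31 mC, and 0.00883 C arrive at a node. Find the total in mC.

23.92 mC

In mC:
  8.78 mC → 8.78
  6.31 mC → 6.31
  0.00883 C = 0.00883 × 10³ mC = 8.83
Sum: 8.78 + 6.31 + 8.83 = 23.92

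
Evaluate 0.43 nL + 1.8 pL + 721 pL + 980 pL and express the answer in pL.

In pL:
  0.43 nL = 0.43 × 10^3 pL = 430
  1.8 pL → 1.8
  721 pL → 721
  980 pL → 980
Sum: 430 + 1.8 + 721 + 980 = 2132.8

2132.8 pL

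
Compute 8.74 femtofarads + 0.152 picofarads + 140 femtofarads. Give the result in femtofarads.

In femtofarads:
  8.74 femtofarads → 8.74
  0.152 picofarads = 0.152 × 10³ femtofarads = 152
  140 femtofarads → 140
Sum: 8.74 + 152 + 140 = 300.74

300.74 femtofarads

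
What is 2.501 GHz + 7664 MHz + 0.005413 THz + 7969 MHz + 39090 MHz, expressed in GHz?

In GHz:
  2.501 GHz → 2.501
  7664 MHz = 7664 × 10⁻³ GHz = 7.664
  0.005413 THz = 0.005413 × 10³ GHz = 5.413
  7969 MHz = 7969 × 10⁻³ GHz = 7.969
  39090 MHz = 39090 × 10⁻³ GHz = 39.09
Sum: 2.501 + 7.664 + 5.413 + 7.969 + 39.09 = 62.637

62.637 GHz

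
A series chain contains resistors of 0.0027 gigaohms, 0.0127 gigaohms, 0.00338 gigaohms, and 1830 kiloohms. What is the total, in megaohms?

20.61 megaohms

In megaohms:
  0.0027 gigaohms = 0.0027 × 10^3 megaohms = 2.7
  0.0127 gigaohms = 0.0127 × 10^3 megaohms = 12.7
  0.00338 gigaohms = 0.00338 × 10^3 megaohms = 3.38
  1830 kiloohms = 1830 × 10^-3 megaohms = 1.83
Sum: 2.7 + 12.7 + 3.38 + 1.83 = 20.61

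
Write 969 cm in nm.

9690000000 nm

centi = 1e-2, nano = 1e-9; factor is 1e7.
969 × 1e7 = 9690000000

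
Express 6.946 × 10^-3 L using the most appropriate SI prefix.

= 6.946 × 10^-3 L; 10^-3 is milli.

6.946 mL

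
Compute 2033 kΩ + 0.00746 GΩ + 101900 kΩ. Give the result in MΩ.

In MΩ:
  2033 kΩ = 2033 × 10^-3 MΩ = 2.033
  0.00746 GΩ = 0.00746 × 10^3 MΩ = 7.46
  101900 kΩ = 101900 × 10^-3 MΩ = 101.9
Sum: 2.033 + 7.46 + 101.9 = 111.393

111.393 MΩ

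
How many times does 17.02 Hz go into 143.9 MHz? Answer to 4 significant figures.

8455000

(143.9e6) / (17.02) = 8.4548e6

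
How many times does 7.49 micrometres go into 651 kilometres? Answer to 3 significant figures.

(651e3) / (7.49e-6) = 86.92e9

86900000000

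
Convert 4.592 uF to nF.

4592 nF

micro = 1e-6, nano = 1e-9; factor is 1e3.
4.592 × 1e3 = 4592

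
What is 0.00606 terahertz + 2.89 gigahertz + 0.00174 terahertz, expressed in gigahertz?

10.69 gigahertz

In gigahertz:
  0.00606 terahertz = 0.00606 × 10^3 gigahertz = 6.06
  2.89 gigahertz → 2.89
  0.00174 terahertz = 0.00174 × 10^3 gigahertz = 1.74
Sum: 6.06 + 2.89 + 1.74 = 10.69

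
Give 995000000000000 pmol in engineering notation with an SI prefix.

995 mol

= 995 mol; mantissa already in [1, 1000).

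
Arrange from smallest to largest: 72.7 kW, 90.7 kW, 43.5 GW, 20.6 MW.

72.7 kW < 90.7 kW < 20.6 MW < 43.5 GW

72.7 kW = 72700 W
90.7 kW = 90700 W
43.5 GW = 43500000000 W
20.6 MW = 20600000 W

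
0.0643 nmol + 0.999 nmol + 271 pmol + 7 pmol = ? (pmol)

In pmol:
  0.0643 nmol = 0.0643 × 10³ pmol = 64.3
  0.999 nmol = 0.999 × 10³ pmol = 999
  271 pmol → 271
  7 pmol → 7
Sum: 64.3 + 999 + 271 + 7 = 1341.3

1341.3 pmol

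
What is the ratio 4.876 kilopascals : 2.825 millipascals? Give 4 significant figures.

(4.876 × 10³) / (2.825 × 10⁻³) = 1.726 × 10⁶

1726000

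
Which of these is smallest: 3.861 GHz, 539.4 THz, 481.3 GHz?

3.861 GHz

3.861 GHz = 3861000000 Hz
539.4 THz = 539400000000000 Hz
481.3 GHz = 481300000000 Hz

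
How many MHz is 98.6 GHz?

98600 MHz

giga = 10^9, mega = 10^6; factor is 10^3.
98.6 × 10^3 = 98600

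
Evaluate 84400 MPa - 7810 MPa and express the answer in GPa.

In GPa:
  84400 MPa = 84400 × 10^-3 GPa = 84.4
  7810 MPa = 7810 × 10^-3 GPa = 7.81
Difference: 84.4 - 7.81 = 76.59

76.59 GPa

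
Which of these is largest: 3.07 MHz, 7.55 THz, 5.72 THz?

3.07 MHz = 3070000 Hz
7.55 THz = 7550000000000 Hz
5.72 THz = 5720000000000 Hz

7.55 THz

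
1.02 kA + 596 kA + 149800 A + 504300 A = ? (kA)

1251.12 kA

In kA:
  1.02 kA → 1.02
  596 kA → 596
  149800 A = 149800 × 10⁻³ kA = 149.8
  504300 A = 504300 × 10⁻³ kA = 504.3
Sum: 1.02 + 596 + 149.8 + 504.3 = 1251.12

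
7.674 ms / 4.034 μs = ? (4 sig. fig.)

1902

(7.674 × 10⁻³) / (4.034 × 10⁻⁶) = 1.9023 × 10³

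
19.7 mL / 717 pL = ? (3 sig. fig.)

(19.7 × 10⁻³) / (717 × 10⁻¹²) = 0.02748 × 10⁹

27500000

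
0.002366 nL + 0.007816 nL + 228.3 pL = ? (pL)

238.482 pL

In pL:
  0.002366 nL = 0.002366 × 10³ pL = 2.366
  0.007816 nL = 0.007816 × 10³ pL = 7.816
  228.3 pL → 228.3
Sum: 2.366 + 7.816 + 228.3 = 238.482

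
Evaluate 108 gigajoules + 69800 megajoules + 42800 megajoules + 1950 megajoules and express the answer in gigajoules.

In gigajoules:
  108 gigajoules → 108
  69800 megajoules = 69800 × 10⁻³ gigajoules = 69.8
  42800 megajoules = 42800 × 10⁻³ gigajoules = 42.8
  1950 megajoules = 1950 × 10⁻³ gigajoules = 1.95
Sum: 108 + 69.8 + 42.8 + 1.95 = 222.55

222.55 gigajoules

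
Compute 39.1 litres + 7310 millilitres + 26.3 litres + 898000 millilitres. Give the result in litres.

In litres:
  39.1 litres → 39.1
  7310 millilitres = 7310 × 10⁻³ litres = 7.31
  26.3 litres → 26.3
  898000 millilitres = 898000 × 10⁻³ litres = 898
Sum: 39.1 + 7.31 + 26.3 + 898 = 970.71

970.71 litres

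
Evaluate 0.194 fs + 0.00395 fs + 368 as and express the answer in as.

In as:
  0.194 fs = 0.194 × 10³ as = 194
  0.00395 fs = 0.00395 × 10³ as = 3.95
  368 as → 368
Sum: 194 + 3.95 + 368 = 565.95

565.95 as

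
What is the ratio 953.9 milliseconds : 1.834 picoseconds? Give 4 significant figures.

(953.9e-3) / (1.834e-12) = 520.12e9

520100000000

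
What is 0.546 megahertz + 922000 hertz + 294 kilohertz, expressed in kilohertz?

In kilohertz:
  0.546 megahertz = 0.546 × 10^3 kilohertz = 546
  922000 hertz = 922000 × 10^-3 kilohertz = 922
  294 kilohertz → 294
Sum: 546 + 922 + 294 = 1762

1762 kilohertz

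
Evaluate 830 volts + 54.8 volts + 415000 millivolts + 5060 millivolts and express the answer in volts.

1304.86 volts

In volts:
  830 volts → 830
  54.8 volts → 54.8
  415000 millivolts = 415000 × 10⁻³ volts = 415
  5060 millivolts = 5060 × 10⁻³ volts = 5.06
Sum: 830 + 54.8 + 415 + 5.06 = 1304.86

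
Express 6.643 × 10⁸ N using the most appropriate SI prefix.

= 664.3 × 10⁶ N; 10⁶ is mega.

664.3 MN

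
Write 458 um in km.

0.000000458 km

micro = 10^-6, kilo = 10^3; factor is 10^-9.
458 × 10^-9 = 0.000000458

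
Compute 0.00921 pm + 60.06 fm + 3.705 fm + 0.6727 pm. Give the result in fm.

In fm:
  0.00921 pm = 0.00921 × 10^3 fm = 9.21
  60.06 fm → 60.06
  3.705 fm → 3.705
  0.6727 pm = 0.6727 × 10^3 fm = 672.7
Sum: 9.21 + 60.06 + 3.705 + 672.7 = 745.675

745.675 fm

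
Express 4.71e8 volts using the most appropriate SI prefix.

471 megavolts

= 471e6 volts; 1e6 is mega.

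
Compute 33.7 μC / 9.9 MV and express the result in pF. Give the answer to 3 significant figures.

3.40 pF

(33.7 × 10^-6) / (9.9 × 10^6) = 3.404 × 10^-12 F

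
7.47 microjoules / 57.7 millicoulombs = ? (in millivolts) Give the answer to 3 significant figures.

0.129 millivolts

(7.47e-6) / (57.7e-3) = 0.12946e-3 V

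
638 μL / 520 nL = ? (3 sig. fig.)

(638e-6) / (520e-9) = 1.227e3

1230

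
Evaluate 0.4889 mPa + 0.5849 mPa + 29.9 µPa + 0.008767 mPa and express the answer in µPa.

In µPa:
  0.4889 mPa = 0.4889e3 µPa = 488.9
  0.5849 mPa = 0.5849e3 µPa = 584.9
  29.9 µPa → 29.9
  0.008767 mPa = 0.008767e3 µPa = 8.767
Sum: 488.9 + 584.9 + 29.9 + 8.767 = 1112.467

1112.467 µPa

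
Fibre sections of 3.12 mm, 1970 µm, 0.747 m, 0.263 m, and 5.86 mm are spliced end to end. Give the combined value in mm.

In mm:
  3.12 mm → 3.12
  1970 µm = 1970e-3 mm = 1.97
  0.747 m = 0.747e3 mm = 747
  0.263 m = 0.263e3 mm = 263
  5.86 mm → 5.86
Sum: 3.12 + 1.97 + 747 + 263 + 5.86 = 1020.95

1020.95 mm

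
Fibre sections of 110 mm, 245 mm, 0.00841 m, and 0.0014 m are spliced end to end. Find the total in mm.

In mm:
  110 mm → 110
  245 mm → 245
  0.00841 m = 0.00841 × 10³ mm = 8.41
  0.0014 m = 0.0014 × 10³ mm = 1.4
Sum: 110 + 245 + 8.41 + 1.4 = 364.81

364.81 mm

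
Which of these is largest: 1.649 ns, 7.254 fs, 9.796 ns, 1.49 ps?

1.649 ns = 0.000000001649 s
7.254 fs = 0.000000000000007254 s
9.796 ns = 0.000000009796 s
1.49 ps = 0.00000000000149 s

9.796 ns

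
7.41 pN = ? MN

0.00000000000000000741 MN

pico = 1e-12, mega = 1e6; factor is 1e-18.
7.41 × 1e-18 = 0.00000000000000000741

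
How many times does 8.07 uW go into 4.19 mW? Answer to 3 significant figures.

(4.19 × 10⁻³) / (8.07 × 10⁻⁶) = 0.5192 × 10³

519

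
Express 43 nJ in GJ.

nano = 10^-9, giga = 10^9; factor is 10^-18.
43 × 10^-18 = 0.000000000000000043

0.000000000000000043 GJ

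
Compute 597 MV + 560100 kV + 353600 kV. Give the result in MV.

1510.7 MV

In MV:
  597 MV → 597
  560100 kV = 560100 × 10^-3 MV = 560.1
  353600 kV = 353600 × 10^-3 MV = 353.6
Sum: 597 + 560.1 + 353.6 = 1510.7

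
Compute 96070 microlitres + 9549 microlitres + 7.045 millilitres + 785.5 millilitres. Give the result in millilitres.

In millilitres:
  96070 microlitres = 96070 × 10^-3 millilitres = 96.07
  9549 microlitres = 9549 × 10^-3 millilitres = 9.549
  7.045 millilitres → 7.045
  785.5 millilitres → 785.5
Sum: 96.07 + 9.549 + 7.045 + 785.5 = 898.164

898.164 millilitres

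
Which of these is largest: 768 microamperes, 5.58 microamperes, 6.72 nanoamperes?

768 microamperes

768 microamperes = 0.000768 amperes
5.58 microamperes = 0.00000558 amperes
6.72 nanoamperes = 0.00000000672 amperes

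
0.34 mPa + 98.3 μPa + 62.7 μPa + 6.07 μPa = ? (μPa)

In μPa:
  0.34 mPa = 0.34 × 10³ μPa = 340
  98.3 μPa → 98.3
  62.7 μPa → 62.7
  6.07 μPa → 6.07
Sum: 340 + 98.3 + 62.7 + 6.07 = 507.07

507.07 μPa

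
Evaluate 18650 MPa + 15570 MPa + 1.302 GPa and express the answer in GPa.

In GPa:
  18650 MPa = 18650e-3 GPa = 18.65
  15570 MPa = 15570e-3 GPa = 15.57
  1.302 GPa → 1.302
Sum: 18.65 + 15.57 + 1.302 = 35.522

35.522 GPa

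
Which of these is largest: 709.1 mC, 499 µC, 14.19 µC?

709.1 mC

709.1 mC = 0.7091 C
499 µC = 0.000499 C
14.19 µC = 0.00001419 C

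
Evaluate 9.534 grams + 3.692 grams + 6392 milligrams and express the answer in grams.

19.618 grams

In grams:
  9.534 grams → 9.534
  3.692 grams → 3.692
  6392 milligrams = 6392 × 10^-3 grams = 6.392
Sum: 9.534 + 3.692 + 6.392 = 19.618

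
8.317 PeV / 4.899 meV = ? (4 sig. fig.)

(8.317e15) / (4.899e-3) = 1.6977e18

1698000000000000000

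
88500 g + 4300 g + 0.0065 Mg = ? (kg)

99.3 kg

In kg:
  88500 g = 88500 × 10^-3 kg = 88.5
  4300 g = 4300 × 10^-3 kg = 4.3
  0.0065 Mg = 0.0065 × 10^3 kg = 6.5
Sum: 88.5 + 4.3 + 6.5 = 99.3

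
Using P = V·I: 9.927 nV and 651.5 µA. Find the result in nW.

0.0064674405 nW

9.927 × 10^-9 × 651.5 × 10^-6 = 6467.4405 × 10^-15 W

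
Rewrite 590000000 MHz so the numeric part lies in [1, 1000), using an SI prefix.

590 THz

= 590 × 10¹² Hz; 10¹² is tera.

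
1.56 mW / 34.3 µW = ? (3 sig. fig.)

45.5

(1.56e-3) / (34.3e-6) = 0.04548e3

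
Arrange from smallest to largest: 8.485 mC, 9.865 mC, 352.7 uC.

352.7 uC < 8.485 mC < 9.865 mC

8.485 mC = 0.008485 C
9.865 mC = 0.009865 C
352.7 uC = 0.0003527 C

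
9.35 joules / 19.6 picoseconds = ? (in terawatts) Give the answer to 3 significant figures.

0.477 terawatts

(9.35) / (19.6 × 10^-12) = 0.47704 × 10^12 W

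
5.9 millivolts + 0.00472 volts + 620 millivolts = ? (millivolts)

630.62 millivolts

In millivolts:
  5.9 millivolts → 5.9
  0.00472 volts = 0.00472e3 millivolts = 4.72
  620 millivolts → 620
Sum: 5.9 + 4.72 + 620 = 630.62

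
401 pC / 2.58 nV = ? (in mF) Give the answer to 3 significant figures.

(401 × 10^-12) / (2.58 × 10^-9) = 155.43 × 10^-3 F

155 mF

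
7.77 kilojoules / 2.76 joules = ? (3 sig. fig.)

2820

(7.77e3) / (2.76) = 2.815e3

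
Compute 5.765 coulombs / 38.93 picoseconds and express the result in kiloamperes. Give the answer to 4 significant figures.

(5.765) / (38.93 × 10^-12) = 0.148086 × 10^12 A

148100000 kiloamperes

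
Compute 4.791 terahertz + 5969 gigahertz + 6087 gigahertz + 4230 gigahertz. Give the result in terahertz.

21.077 terahertz

In terahertz:
  4.791 terahertz → 4.791
  5969 gigahertz = 5969 × 10^-3 terahertz = 5.969
  6087 gigahertz = 6087 × 10^-3 terahertz = 6.087
  4230 gigahertz = 4230 × 10^-3 terahertz = 4.23
Sum: 4.791 + 5.969 + 6.087 + 4.23 = 21.077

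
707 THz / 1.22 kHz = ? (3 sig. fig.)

(707e12) / (1.22e3) = 579.5e9

580000000000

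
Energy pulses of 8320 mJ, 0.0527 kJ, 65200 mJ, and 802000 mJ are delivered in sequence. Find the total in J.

In J:
  8320 mJ = 8320 × 10⁻³ J = 8.32
  0.0527 kJ = 0.0527 × 10³ J = 52.7
  65200 mJ = 65200 × 10⁻³ J = 65.2
  802000 mJ = 802000 × 10⁻³ J = 802
Sum: 8.32 + 52.7 + 65.2 + 802 = 928.22

928.22 J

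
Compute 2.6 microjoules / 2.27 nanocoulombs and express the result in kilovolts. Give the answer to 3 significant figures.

1.15 kilovolts

(2.6 × 10⁻⁶) / (2.27 × 10⁻⁹) = 1.1454 × 10³ V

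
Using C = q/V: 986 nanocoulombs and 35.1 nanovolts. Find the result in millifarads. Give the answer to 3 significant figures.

28100 millifarads

(986 × 10^-9) / (35.1 × 10^-9) = 28.091 F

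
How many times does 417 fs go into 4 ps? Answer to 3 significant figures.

(4 × 10⁻¹²) / (417 × 10⁻¹⁵) = 0.009592 × 10³

9.59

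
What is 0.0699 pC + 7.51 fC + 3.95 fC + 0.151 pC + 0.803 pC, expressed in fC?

In fC:
  0.0699 pC = 0.0699e3 fC = 69.9
  7.51 fC → 7.51
  3.95 fC → 3.95
  0.151 pC = 0.151e3 fC = 151
  0.803 pC = 0.803e3 fC = 803
Sum: 69.9 + 7.51 + 3.95 + 151 + 803 = 1035.36

1035.36 fC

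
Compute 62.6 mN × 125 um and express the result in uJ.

7.825 uJ

62.6 × 10⁻³ × 125 × 10⁻⁶ = 7825 × 10⁻⁹ J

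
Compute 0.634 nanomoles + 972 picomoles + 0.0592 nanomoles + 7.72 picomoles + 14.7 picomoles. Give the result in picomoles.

1687.62 picomoles

In picomoles:
  0.634 nanomoles = 0.634 × 10^3 picomoles = 634
  972 picomoles → 972
  0.0592 nanomoles = 0.0592 × 10^3 picomoles = 59.2
  7.72 picomoles → 7.72
  14.7 picomoles → 14.7
Sum: 634 + 972 + 59.2 + 7.72 + 14.7 = 1687.62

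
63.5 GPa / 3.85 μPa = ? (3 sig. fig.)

16500000000000000

(63.5 × 10⁹) / (3.85 × 10⁻⁶) = 16.49 × 10¹⁵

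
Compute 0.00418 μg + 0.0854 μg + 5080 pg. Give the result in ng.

In ng:
  0.00418 μg = 0.00418 × 10³ ng = 4.18
  0.0854 μg = 0.0854 × 10³ ng = 85.4
  5080 pg = 5080 × 10⁻³ ng = 5.08
Sum: 4.18 + 85.4 + 5.08 = 94.66

94.66 ng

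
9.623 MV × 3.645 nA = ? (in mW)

35.075835 mW

9.623e6 × 3.645e-9 = 35.075835e-3 W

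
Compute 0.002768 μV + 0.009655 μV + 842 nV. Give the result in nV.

In nV:
  0.002768 μV = 0.002768e3 nV = 2.768
  0.009655 μV = 0.009655e3 nV = 9.655
  842 nV → 842
Sum: 2.768 + 9.655 + 842 = 854.423

854.423 nV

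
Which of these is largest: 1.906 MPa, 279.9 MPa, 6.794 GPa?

6.794 GPa

1.906 MPa = 1906000 Pa
279.9 MPa = 279900000 Pa
6.794 GPa = 6794000000 Pa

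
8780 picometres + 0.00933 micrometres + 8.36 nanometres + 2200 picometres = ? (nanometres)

In nanometres:
  8780 picometres = 8780 × 10^-3 nanometres = 8.78
  0.00933 micrometres = 0.00933 × 10^3 nanometres = 9.33
  8.36 nanometres → 8.36
  2200 picometres = 2200 × 10^-3 nanometres = 2.2
Sum: 8.78 + 9.33 + 8.36 + 2.2 = 28.67

28.67 nanometres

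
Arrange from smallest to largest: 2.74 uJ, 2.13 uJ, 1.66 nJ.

1.66 nJ < 2.13 uJ < 2.74 uJ

2.74 uJ = 0.00000274 J
2.13 uJ = 0.00000213 J
1.66 nJ = 0.00000000166 J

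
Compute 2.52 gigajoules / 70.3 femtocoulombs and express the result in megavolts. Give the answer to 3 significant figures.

(2.52 × 10^9) / (70.3 × 10^-15) = 0.035846 × 10^24 V

35800000000000000 megavolts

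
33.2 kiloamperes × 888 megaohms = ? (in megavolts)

29481600 megavolts

33.2 × 10^3 × 888 × 10^6 = 29481.6 × 10^9 V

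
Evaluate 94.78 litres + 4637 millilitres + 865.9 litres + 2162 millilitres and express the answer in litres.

In litres:
  94.78 litres → 94.78
  4637 millilitres = 4637 × 10^-3 litres = 4.637
  865.9 litres → 865.9
  2162 millilitres = 2162 × 10^-3 litres = 2.162
Sum: 94.78 + 4.637 + 865.9 + 2.162 = 967.479

967.479 litres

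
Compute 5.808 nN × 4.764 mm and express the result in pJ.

5.808 × 10^-9 × 4.764 × 10^-3 = 27.669312 × 10^-12 J

27.669312 pJ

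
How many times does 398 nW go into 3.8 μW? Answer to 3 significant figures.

9.55

(3.8 × 10^-6) / (398 × 10^-9) = 0.009548 × 10^3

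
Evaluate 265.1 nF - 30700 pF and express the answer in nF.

In nF:
  265.1 nF → 265.1
  30700 pF = 30700 × 10⁻³ nF = 30.7
Difference: 265.1 - 30.7 = 234.4

234.4 nF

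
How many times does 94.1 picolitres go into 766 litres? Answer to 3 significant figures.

(766) / (94.1 × 10^-12) = 8.14 × 10^12

8140000000000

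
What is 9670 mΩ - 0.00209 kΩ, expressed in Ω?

In Ω:
  9670 mΩ = 9670e-3 Ω = 9.67
  0.00209 kΩ = 0.00209e3 Ω = 2.09
Difference: 9.67 - 2.09 = 7.58

7.58 Ω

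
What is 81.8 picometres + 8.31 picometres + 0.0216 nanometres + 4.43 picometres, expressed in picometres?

116.14 picometres

In picometres:
  81.8 picometres → 81.8
  8.31 picometres → 8.31
  0.0216 nanometres = 0.0216 × 10³ picometres = 21.6
  4.43 picometres → 4.43
Sum: 81.8 + 8.31 + 21.6 + 4.43 = 116.14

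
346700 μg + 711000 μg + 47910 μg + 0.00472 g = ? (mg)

In mg:
  346700 μg = 346700e-3 mg = 346.7
  711000 μg = 711000e-3 mg = 711
  47910 μg = 47910e-3 mg = 47.91
  0.00472 g = 0.00472e3 mg = 4.72
Sum: 346.7 + 711 + 47.91 + 4.72 = 1110.33

1110.33 mg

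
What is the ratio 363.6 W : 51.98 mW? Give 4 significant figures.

(363.6) / (51.98e-3) = 6.995e3

6995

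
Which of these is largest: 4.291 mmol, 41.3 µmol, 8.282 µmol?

4.291 mmol = 0.004291 mol
41.3 µmol = 0.0000413 mol
8.282 µmol = 0.000008282 mol

4.291 mmol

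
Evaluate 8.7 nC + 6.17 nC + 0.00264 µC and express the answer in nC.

In nC:
  8.7 nC → 8.7
  6.17 nC → 6.17
  0.00264 µC = 0.00264 × 10^3 nC = 2.64
Sum: 8.7 + 6.17 + 2.64 = 17.51

17.51 nC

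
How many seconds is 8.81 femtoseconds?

0.00000000000000881 seconds

femto = 1e-15, (no prefix) = 1e0; factor is 1e-15.
8.81 × 1e-15 = 0.00000000000000881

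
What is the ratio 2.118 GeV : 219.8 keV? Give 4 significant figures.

9636

(2.118 × 10^9) / (219.8 × 10^3) = 0.009636 × 10^6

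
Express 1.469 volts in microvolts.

1469000 microvolts

(no prefix) = 1e0, micro = 1e-6; factor is 1e6.
1.469 × 1e6 = 1469000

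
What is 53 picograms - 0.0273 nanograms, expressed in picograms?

25.7 picograms

In picograms:
  53 picograms → 53
  0.0273 nanograms = 0.0273 × 10³ picograms = 27.3
Difference: 53 - 27.3 = 25.7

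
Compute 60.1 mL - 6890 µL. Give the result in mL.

In mL:
  60.1 mL → 60.1
  6890 µL = 6890e-3 mL = 6.89
Difference: 60.1 - 6.89 = 53.21

53.21 mL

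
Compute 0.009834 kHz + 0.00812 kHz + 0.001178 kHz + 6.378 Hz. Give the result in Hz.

25.51 Hz

In Hz:
  0.009834 kHz = 0.009834 × 10³ Hz = 9.834
  0.00812 kHz = 0.00812 × 10³ Hz = 8.12
  0.001178 kHz = 0.001178 × 10³ Hz = 1.178
  6.378 Hz → 6.378
Sum: 9.834 + 8.12 + 1.178 + 6.378 = 25.51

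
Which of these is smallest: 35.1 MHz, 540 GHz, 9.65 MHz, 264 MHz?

35.1 MHz = 35100000 Hz
540 GHz = 540000000000 Hz
9.65 MHz = 9650000 Hz
264 MHz = 264000000 Hz

9.65 MHz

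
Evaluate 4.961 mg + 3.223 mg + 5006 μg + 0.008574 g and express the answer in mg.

In mg:
  4.961 mg → 4.961
  3.223 mg → 3.223
  5006 μg = 5006 × 10^-3 mg = 5.006
  0.008574 g = 0.008574 × 10^3 mg = 8.574
Sum: 4.961 + 3.223 + 5.006 + 8.574 = 21.764

21.764 mg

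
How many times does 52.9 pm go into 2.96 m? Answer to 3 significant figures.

(2.96) / (52.9 × 10^-12) = 0.05595 × 10^12

56000000000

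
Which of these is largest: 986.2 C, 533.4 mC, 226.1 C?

986.2 C

986.2 C = 986.2 C
533.4 mC = 0.5334 C
226.1 C = 226.1 C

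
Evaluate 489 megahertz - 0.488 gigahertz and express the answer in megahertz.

1 megahertz

In megahertz:
  489 megahertz → 489
  0.488 gigahertz = 0.488e3 megahertz = 488
Difference: 489 - 488 = 1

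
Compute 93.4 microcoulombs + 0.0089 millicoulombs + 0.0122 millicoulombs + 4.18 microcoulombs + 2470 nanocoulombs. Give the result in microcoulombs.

In microcoulombs:
  93.4 microcoulombs → 93.4
  0.0089 millicoulombs = 0.0089 × 10³ microcoulombs = 8.9
  0.0122 millicoulombs = 0.0122 × 10³ microcoulombs = 12.2
  4.18 microcoulombs → 4.18
  2470 nanocoulombs = 2470 × 10⁻³ microcoulombs = 2.47
Sum: 93.4 + 8.9 + 12.2 + 4.18 + 2.47 = 121.15

121.15 microcoulombs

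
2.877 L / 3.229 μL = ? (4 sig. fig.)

891000

(2.877) / (3.229 × 10⁻⁶) = 0.89099 × 10⁶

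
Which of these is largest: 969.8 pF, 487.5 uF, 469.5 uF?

969.8 pF = 0.0000000009698 F
487.5 uF = 0.0004875 F
469.5 uF = 0.0004695 F

487.5 uF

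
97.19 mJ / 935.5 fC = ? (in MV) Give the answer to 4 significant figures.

(97.19 × 10^-3) / (935.5 × 10^-15) = 0.103891 × 10^12 V

103900 MV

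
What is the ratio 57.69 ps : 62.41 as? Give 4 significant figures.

924400

(57.69 × 10⁻¹²) / (62.41 × 10⁻¹⁸) = 0.92437 × 10⁶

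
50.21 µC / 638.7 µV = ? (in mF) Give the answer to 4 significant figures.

(50.21 × 10⁻⁶) / (638.7 × 10⁻⁶) = 0.0786128 F

78.61 mF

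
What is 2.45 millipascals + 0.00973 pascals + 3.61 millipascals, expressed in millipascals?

In millipascals:
  2.45 millipascals → 2.45
  0.00973 pascals = 0.00973 × 10^3 millipascals = 9.73
  3.61 millipascals → 3.61
Sum: 2.45 + 9.73 + 3.61 = 15.79

15.79 millipascals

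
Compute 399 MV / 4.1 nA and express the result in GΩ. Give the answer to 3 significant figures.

97300000 GΩ

(399 × 10^6) / (4.1 × 10^-9) = 97.317 × 10^15 Ω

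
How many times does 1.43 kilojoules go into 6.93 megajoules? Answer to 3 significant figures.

(6.93e6) / (1.43e3) = 4.846e3

4850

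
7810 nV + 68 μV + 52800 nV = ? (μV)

128.61 μV

In μV:
  7810 nV = 7810 × 10^-3 μV = 7.81
  68 μV → 68
  52800 nV = 52800 × 10^-3 μV = 52.8
Sum: 7.81 + 68 + 52.8 = 128.61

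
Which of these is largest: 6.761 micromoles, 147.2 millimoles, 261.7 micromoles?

147.2 millimoles

6.761 micromoles = 0.000006761 moles
147.2 millimoles = 0.1472 moles
261.7 micromoles = 0.0002617 moles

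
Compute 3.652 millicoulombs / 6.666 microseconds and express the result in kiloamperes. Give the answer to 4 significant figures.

0.5479 kiloamperes

(3.652 × 10^-3) / (6.666 × 10^-6) = 0.547855 × 10^3 A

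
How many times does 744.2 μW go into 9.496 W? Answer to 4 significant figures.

(9.496) / (744.2 × 10⁻⁶) = 0.01276 × 10⁶

12760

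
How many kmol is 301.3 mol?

0.3013 kmol

(no prefix) = 1e0, kilo = 1e3; factor is 1e-3.
301.3 × 1e-3 = 0.3013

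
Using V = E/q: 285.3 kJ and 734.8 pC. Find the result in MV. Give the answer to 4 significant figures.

(285.3 × 10³) / (734.8 × 10⁻¹²) = 0.388269 × 10¹⁵ V

388300000 MV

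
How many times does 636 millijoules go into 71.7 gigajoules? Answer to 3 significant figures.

113000000000

(71.7e9) / (636e-3) = 0.1127e12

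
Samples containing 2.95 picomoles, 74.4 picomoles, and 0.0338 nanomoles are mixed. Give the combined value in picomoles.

In picomoles:
  2.95 picomoles → 2.95
  74.4 picomoles → 74.4
  0.0338 nanomoles = 0.0338e3 picomoles = 33.8
Sum: 2.95 + 74.4 + 33.8 = 111.15

111.15 picomoles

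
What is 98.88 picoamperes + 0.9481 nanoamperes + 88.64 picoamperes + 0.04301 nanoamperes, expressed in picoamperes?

In picoamperes:
  98.88 picoamperes → 98.88
  0.9481 nanoamperes = 0.9481 × 10^3 picoamperes = 948.1
  88.64 picoamperes → 88.64
  0.04301 nanoamperes = 0.04301 × 10^3 picoamperes = 43.01
Sum: 98.88 + 948.1 + 88.64 + 43.01 = 1178.63

1178.63 picoamperes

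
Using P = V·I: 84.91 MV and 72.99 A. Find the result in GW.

6.1975809 GW

84.91e6 × 72.99 = 6197.5809e6 W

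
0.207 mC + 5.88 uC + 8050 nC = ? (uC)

In uC:
  0.207 mC = 0.207 × 10^3 uC = 207
  5.88 uC → 5.88
  8050 nC = 8050 × 10^-3 uC = 8.05
Sum: 207 + 5.88 + 8.05 = 220.93

220.93 uC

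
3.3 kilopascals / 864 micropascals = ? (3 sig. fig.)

(3.3e3) / (864e-6) = 0.003819e9

3820000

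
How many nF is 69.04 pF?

0.06904 nF

pico = 10^-12, nano = 10^-9; factor is 10^-3.
69.04 × 10^-3 = 0.06904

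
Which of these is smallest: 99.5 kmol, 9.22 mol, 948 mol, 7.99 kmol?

99.5 kmol = 99500 mol
9.22 mol = 9.22 mol
948 mol = 948 mol
7.99 kmol = 7990 mol

9.22 mol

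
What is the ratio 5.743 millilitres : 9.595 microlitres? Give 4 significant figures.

(5.743e-3) / (9.595e-6) = 0.59854e3

598.5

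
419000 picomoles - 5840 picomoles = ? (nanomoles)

In nanomoles:
  419000 picomoles = 419000e-3 nanomoles = 419
  5840 picomoles = 5840e-3 nanomoles = 5.84
Difference: 419 - 5.84 = 413.16

413.16 nanomoles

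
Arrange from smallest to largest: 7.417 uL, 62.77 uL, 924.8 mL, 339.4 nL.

339.4 nL < 7.417 uL < 62.77 uL < 924.8 mL

7.417 uL = 0.000007417 L
62.77 uL = 0.00006277 L
924.8 mL = 0.9248 L
339.4 nL = 0.0000003394 L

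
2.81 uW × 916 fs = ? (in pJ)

0.00000257396 pJ

2.81 × 10⁻⁶ × 916 × 10⁻¹⁵ = 2573.96 × 10⁻²¹ J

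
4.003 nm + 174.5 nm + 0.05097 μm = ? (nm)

In nm:
  4.003 nm → 4.003
  174.5 nm → 174.5
  0.05097 μm = 0.05097e3 nm = 50.97
Sum: 4.003 + 174.5 + 50.97 = 229.473

229.473 nm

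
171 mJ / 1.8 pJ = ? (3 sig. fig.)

95000000000

(171 × 10^-3) / (1.8 × 10^-12) = 95 × 10^9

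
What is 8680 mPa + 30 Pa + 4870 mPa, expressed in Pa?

43.55 Pa

In Pa:
  8680 mPa = 8680 × 10⁻³ Pa = 8.68
  30 Pa → 30
  4870 mPa = 4870 × 10⁻³ Pa = 4.87
Sum: 8.68 + 30 + 4.87 = 43.55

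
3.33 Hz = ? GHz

0.00000000333 GHz

(no prefix) = 1e0, giga = 1e9; factor is 1e-9.
3.33 × 1e-9 = 0.00000000333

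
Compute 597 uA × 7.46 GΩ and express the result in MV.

4.45362 MV

597e-6 × 7.46e9 = 4453.62e3 V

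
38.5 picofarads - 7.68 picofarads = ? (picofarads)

In picofarads:
  38.5 picofarads → 38.5
  7.68 picofarads → 7.68
Difference: 38.5 - 7.68 = 30.82

30.82 picofarads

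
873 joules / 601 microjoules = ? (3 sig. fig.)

(873) / (601 × 10⁻⁶) = 1.453 × 10⁶

1450000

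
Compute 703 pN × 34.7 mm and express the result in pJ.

703 × 10^-12 × 34.7 × 10^-3 = 24394.1 × 10^-15 J

24.3941 pJ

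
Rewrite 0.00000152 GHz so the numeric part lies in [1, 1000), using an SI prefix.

1.52 kHz

= 1.52 × 10³ Hz; 10³ is kilo.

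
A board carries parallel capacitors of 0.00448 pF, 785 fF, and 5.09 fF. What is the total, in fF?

794.57 fF

In fF:
  0.00448 pF = 0.00448e3 fF = 4.48
  785 fF → 785
  5.09 fF → 5.09
Sum: 4.48 + 785 + 5.09 = 794.57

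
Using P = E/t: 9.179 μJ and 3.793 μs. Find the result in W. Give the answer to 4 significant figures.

2.420 W

(9.179 × 10^-6) / (3.793 × 10^-6) = 2.41998 W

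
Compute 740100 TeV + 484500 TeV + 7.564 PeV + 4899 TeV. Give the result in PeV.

In PeV:
  740100 TeV = 740100e-3 PeV = 740.1
  484500 TeV = 484500e-3 PeV = 484.5
  7.564 PeV → 7.564
  4899 TeV = 4899e-3 PeV = 4.899
Sum: 740.1 + 484.5 + 7.564 + 4.899 = 1237.063

1237.063 PeV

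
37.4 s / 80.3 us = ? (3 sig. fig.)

(37.4) / (80.3e-6) = 0.4658e6

466000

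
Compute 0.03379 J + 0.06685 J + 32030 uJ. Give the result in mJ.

132.67 mJ

In mJ:
  0.03379 J = 0.03379 × 10³ mJ = 33.79
  0.06685 J = 0.06685 × 10³ mJ = 66.85
  32030 uJ = 32030 × 10⁻³ mJ = 32.03
Sum: 33.79 + 66.85 + 32.03 = 132.67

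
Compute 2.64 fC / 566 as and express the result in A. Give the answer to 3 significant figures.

(2.64e-15) / (566e-18) = 0.0046643e3 A

4.66 A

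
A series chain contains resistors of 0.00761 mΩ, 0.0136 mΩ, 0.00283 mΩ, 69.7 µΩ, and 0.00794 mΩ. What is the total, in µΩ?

In µΩ:
  0.00761 mΩ = 0.00761 × 10^3 µΩ = 7.61
  0.0136 mΩ = 0.0136 × 10^3 µΩ = 13.6
  0.00283 mΩ = 0.00283 × 10^3 µΩ = 2.83
  69.7 µΩ → 69.7
  0.00794 mΩ = 0.00794 × 10^3 µΩ = 7.94
Sum: 7.61 + 13.6 + 2.83 + 69.7 + 7.94 = 101.68

101.68 µΩ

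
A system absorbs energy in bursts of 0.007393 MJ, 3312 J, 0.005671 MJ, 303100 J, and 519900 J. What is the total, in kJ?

In kJ:
  0.007393 MJ = 0.007393 × 10^3 kJ = 7.393
  3312 J = 3312 × 10^-3 kJ = 3.312
  0.005671 MJ = 0.005671 × 10^3 kJ = 5.671
  303100 J = 303100 × 10^-3 kJ = 303.1
  519900 J = 519900 × 10^-3 kJ = 519.9
Sum: 7.393 + 3.312 + 5.671 + 303.1 + 519.9 = 839.376

839.376 kJ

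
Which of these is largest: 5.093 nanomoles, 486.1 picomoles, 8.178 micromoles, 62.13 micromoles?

62.13 micromoles

5.093 nanomoles = 0.000000005093 moles
486.1 picomoles = 0.0000000004861 moles
8.178 micromoles = 0.000008178 moles
62.13 micromoles = 0.00006213 moles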